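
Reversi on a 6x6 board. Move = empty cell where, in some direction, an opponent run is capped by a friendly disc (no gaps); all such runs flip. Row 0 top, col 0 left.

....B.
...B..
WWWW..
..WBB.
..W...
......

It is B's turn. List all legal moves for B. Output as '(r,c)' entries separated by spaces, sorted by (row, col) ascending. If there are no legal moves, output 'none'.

(1,0): no bracket -> illegal
(1,1): flips 1 -> legal
(1,2): flips 1 -> legal
(1,4): no bracket -> illegal
(2,4): no bracket -> illegal
(3,0): no bracket -> illegal
(3,1): flips 2 -> legal
(4,1): no bracket -> illegal
(4,3): no bracket -> illegal
(5,1): flips 1 -> legal
(5,2): no bracket -> illegal
(5,3): no bracket -> illegal

Answer: (1,1) (1,2) (3,1) (5,1)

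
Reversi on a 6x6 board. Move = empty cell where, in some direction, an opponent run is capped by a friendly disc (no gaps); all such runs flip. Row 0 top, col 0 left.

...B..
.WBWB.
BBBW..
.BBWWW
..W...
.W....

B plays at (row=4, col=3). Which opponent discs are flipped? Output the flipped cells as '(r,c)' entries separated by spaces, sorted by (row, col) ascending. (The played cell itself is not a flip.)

Answer: (1,3) (2,3) (3,3)

Derivation:
Dir NW: first cell 'B' (not opp) -> no flip
Dir N: opp run (3,3) (2,3) (1,3) capped by B -> flip
Dir NE: opp run (3,4), next='.' -> no flip
Dir W: opp run (4,2), next='.' -> no flip
Dir E: first cell '.' (not opp) -> no flip
Dir SW: first cell '.' (not opp) -> no flip
Dir S: first cell '.' (not opp) -> no flip
Dir SE: first cell '.' (not opp) -> no flip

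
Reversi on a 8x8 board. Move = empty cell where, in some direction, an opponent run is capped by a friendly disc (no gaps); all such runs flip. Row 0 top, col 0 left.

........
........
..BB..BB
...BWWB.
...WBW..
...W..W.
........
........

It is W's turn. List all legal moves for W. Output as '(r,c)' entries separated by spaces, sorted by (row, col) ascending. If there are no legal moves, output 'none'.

(1,1): no bracket -> illegal
(1,2): flips 1 -> legal
(1,3): flips 2 -> legal
(1,4): no bracket -> illegal
(1,5): no bracket -> illegal
(1,6): no bracket -> illegal
(1,7): flips 1 -> legal
(2,1): no bracket -> illegal
(2,4): no bracket -> illegal
(2,5): no bracket -> illegal
(3,1): no bracket -> illegal
(3,2): flips 1 -> legal
(3,7): flips 1 -> legal
(4,2): no bracket -> illegal
(4,6): no bracket -> illegal
(4,7): no bracket -> illegal
(5,4): flips 1 -> legal
(5,5): no bracket -> illegal

Answer: (1,2) (1,3) (1,7) (3,2) (3,7) (5,4)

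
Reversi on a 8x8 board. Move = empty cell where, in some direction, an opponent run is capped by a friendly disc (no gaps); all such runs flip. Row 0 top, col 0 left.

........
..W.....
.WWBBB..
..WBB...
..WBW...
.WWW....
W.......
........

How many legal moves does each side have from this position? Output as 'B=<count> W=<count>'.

Answer: B=11 W=8

Derivation:
-- B to move --
(0,1): flips 1 -> legal
(0,2): no bracket -> illegal
(0,3): no bracket -> illegal
(1,0): flips 2 -> legal
(1,1): flips 1 -> legal
(1,3): no bracket -> illegal
(2,0): flips 2 -> legal
(3,0): no bracket -> illegal
(3,1): flips 1 -> legal
(3,5): no bracket -> illegal
(4,0): no bracket -> illegal
(4,1): flips 2 -> legal
(4,5): flips 1 -> legal
(5,0): no bracket -> illegal
(5,4): flips 1 -> legal
(5,5): flips 1 -> legal
(6,1): flips 1 -> legal
(6,2): no bracket -> illegal
(6,3): flips 1 -> legal
(6,4): no bracket -> illegal
(7,0): no bracket -> illegal
(7,1): no bracket -> illegal
B mobility = 11
-- W to move --
(1,3): flips 3 -> legal
(1,4): flips 3 -> legal
(1,5): flips 2 -> legal
(1,6): flips 3 -> legal
(2,6): flips 3 -> legal
(3,5): flips 2 -> legal
(3,6): no bracket -> illegal
(4,5): flips 2 -> legal
(5,4): flips 1 -> legal
W mobility = 8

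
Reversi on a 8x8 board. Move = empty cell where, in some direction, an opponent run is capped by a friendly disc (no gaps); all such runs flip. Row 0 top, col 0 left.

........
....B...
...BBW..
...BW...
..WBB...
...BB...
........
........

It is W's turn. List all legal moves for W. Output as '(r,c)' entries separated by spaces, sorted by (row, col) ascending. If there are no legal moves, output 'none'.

Answer: (0,3) (0,4) (1,2) (1,5) (2,2) (3,2) (4,5) (5,2) (6,4)

Derivation:
(0,3): flips 1 -> legal
(0,4): flips 2 -> legal
(0,5): no bracket -> illegal
(1,2): flips 1 -> legal
(1,3): no bracket -> illegal
(1,5): flips 2 -> legal
(2,2): flips 2 -> legal
(3,2): flips 1 -> legal
(3,5): no bracket -> illegal
(4,5): flips 2 -> legal
(5,2): flips 1 -> legal
(5,5): no bracket -> illegal
(6,2): no bracket -> illegal
(6,3): no bracket -> illegal
(6,4): flips 3 -> legal
(6,5): no bracket -> illegal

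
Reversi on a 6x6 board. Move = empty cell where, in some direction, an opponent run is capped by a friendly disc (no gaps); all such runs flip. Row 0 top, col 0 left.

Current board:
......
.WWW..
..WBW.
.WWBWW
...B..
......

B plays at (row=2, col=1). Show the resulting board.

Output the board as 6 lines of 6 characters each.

Answer: ......
.WWW..
.BBBW.
.WBBWW
...B..
......

Derivation:
Place B at (2,1); scan 8 dirs for brackets.
Dir NW: first cell '.' (not opp) -> no flip
Dir N: opp run (1,1), next='.' -> no flip
Dir NE: opp run (1,2), next='.' -> no flip
Dir W: first cell '.' (not opp) -> no flip
Dir E: opp run (2,2) capped by B -> flip
Dir SW: first cell '.' (not opp) -> no flip
Dir S: opp run (3,1), next='.' -> no flip
Dir SE: opp run (3,2) capped by B -> flip
All flips: (2,2) (3,2)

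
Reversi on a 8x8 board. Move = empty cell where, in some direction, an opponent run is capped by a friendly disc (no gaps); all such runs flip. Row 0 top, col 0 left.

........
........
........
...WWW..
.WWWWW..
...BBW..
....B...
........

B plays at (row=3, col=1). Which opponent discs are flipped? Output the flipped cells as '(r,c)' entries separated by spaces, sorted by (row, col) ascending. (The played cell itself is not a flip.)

Dir NW: first cell '.' (not opp) -> no flip
Dir N: first cell '.' (not opp) -> no flip
Dir NE: first cell '.' (not opp) -> no flip
Dir W: first cell '.' (not opp) -> no flip
Dir E: first cell '.' (not opp) -> no flip
Dir SW: first cell '.' (not opp) -> no flip
Dir S: opp run (4,1), next='.' -> no flip
Dir SE: opp run (4,2) capped by B -> flip

Answer: (4,2)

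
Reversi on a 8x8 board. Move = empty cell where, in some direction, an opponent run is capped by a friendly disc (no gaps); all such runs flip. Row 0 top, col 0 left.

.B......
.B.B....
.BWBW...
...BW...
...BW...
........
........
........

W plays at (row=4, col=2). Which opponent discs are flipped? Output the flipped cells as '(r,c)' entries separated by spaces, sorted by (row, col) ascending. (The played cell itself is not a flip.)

Dir NW: first cell '.' (not opp) -> no flip
Dir N: first cell '.' (not opp) -> no flip
Dir NE: opp run (3,3) capped by W -> flip
Dir W: first cell '.' (not opp) -> no flip
Dir E: opp run (4,3) capped by W -> flip
Dir SW: first cell '.' (not opp) -> no flip
Dir S: first cell '.' (not opp) -> no flip
Dir SE: first cell '.' (not opp) -> no flip

Answer: (3,3) (4,3)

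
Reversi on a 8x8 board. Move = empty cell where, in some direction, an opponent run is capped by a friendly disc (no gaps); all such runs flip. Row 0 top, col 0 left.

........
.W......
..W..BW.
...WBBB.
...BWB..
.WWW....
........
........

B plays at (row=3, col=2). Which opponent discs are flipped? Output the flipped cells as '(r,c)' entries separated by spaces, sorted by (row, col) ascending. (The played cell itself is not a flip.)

Dir NW: first cell '.' (not opp) -> no flip
Dir N: opp run (2,2), next='.' -> no flip
Dir NE: first cell '.' (not opp) -> no flip
Dir W: first cell '.' (not opp) -> no flip
Dir E: opp run (3,3) capped by B -> flip
Dir SW: first cell '.' (not opp) -> no flip
Dir S: first cell '.' (not opp) -> no flip
Dir SE: first cell 'B' (not opp) -> no flip

Answer: (3,3)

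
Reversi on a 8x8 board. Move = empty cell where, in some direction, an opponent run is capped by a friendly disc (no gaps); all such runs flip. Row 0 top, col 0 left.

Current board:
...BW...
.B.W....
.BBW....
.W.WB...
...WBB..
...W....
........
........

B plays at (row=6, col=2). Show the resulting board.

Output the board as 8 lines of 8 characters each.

Place B at (6,2); scan 8 dirs for brackets.
Dir NW: first cell '.' (not opp) -> no flip
Dir N: first cell '.' (not opp) -> no flip
Dir NE: opp run (5,3) capped by B -> flip
Dir W: first cell '.' (not opp) -> no flip
Dir E: first cell '.' (not opp) -> no flip
Dir SW: first cell '.' (not opp) -> no flip
Dir S: first cell '.' (not opp) -> no flip
Dir SE: first cell '.' (not opp) -> no flip
All flips: (5,3)

Answer: ...BW...
.B.W....
.BBW....
.W.WB...
...WBB..
...B....
..B.....
........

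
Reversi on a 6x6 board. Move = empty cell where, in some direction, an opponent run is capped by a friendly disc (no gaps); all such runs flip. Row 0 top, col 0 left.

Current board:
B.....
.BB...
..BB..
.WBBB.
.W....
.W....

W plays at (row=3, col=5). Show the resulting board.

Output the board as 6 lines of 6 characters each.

Answer: B.....
.BB...
..BB..
.WWWWW
.W....
.W....

Derivation:
Place W at (3,5); scan 8 dirs for brackets.
Dir NW: first cell '.' (not opp) -> no flip
Dir N: first cell '.' (not opp) -> no flip
Dir NE: edge -> no flip
Dir W: opp run (3,4) (3,3) (3,2) capped by W -> flip
Dir E: edge -> no flip
Dir SW: first cell '.' (not opp) -> no flip
Dir S: first cell '.' (not opp) -> no flip
Dir SE: edge -> no flip
All flips: (3,2) (3,3) (3,4)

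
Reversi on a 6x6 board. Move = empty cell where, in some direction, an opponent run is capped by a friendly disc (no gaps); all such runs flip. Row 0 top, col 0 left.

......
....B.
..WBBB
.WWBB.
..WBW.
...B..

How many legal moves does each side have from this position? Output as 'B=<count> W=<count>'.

-- B to move --
(1,1): flips 1 -> legal
(1,2): no bracket -> illegal
(1,3): no bracket -> illegal
(2,0): flips 2 -> legal
(2,1): flips 2 -> legal
(3,0): flips 2 -> legal
(3,5): flips 1 -> legal
(4,0): no bracket -> illegal
(4,1): flips 2 -> legal
(4,5): flips 1 -> legal
(5,1): flips 1 -> legal
(5,2): no bracket -> illegal
(5,4): flips 1 -> legal
(5,5): flips 1 -> legal
B mobility = 10
-- W to move --
(0,3): no bracket -> illegal
(0,4): flips 3 -> legal
(0,5): flips 2 -> legal
(1,2): no bracket -> illegal
(1,3): no bracket -> illegal
(1,5): flips 2 -> legal
(3,5): flips 2 -> legal
(4,5): no bracket -> illegal
(5,2): no bracket -> illegal
(5,4): flips 1 -> legal
W mobility = 5

Answer: B=10 W=5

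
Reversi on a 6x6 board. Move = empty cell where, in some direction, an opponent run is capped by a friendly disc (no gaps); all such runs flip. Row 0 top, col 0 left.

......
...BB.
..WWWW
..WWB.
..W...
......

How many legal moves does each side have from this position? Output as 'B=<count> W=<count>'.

-- B to move --
(1,1): no bracket -> illegal
(1,2): flips 1 -> legal
(1,5): no bracket -> illegal
(2,1): no bracket -> illegal
(3,1): flips 3 -> legal
(3,5): flips 1 -> legal
(4,1): flips 2 -> legal
(4,3): flips 2 -> legal
(4,4): no bracket -> illegal
(5,1): no bracket -> illegal
(5,2): no bracket -> illegal
(5,3): no bracket -> illegal
B mobility = 5
-- W to move --
(0,2): flips 1 -> legal
(0,3): flips 2 -> legal
(0,4): flips 2 -> legal
(0,5): flips 1 -> legal
(1,2): no bracket -> illegal
(1,5): no bracket -> illegal
(3,5): flips 1 -> legal
(4,3): flips 1 -> legal
(4,4): flips 1 -> legal
(4,5): flips 1 -> legal
W mobility = 8

Answer: B=5 W=8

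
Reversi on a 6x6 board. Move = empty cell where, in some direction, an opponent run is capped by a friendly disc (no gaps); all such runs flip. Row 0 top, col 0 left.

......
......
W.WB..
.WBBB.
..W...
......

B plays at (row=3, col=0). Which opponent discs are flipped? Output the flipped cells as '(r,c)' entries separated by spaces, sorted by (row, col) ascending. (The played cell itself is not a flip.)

Dir NW: edge -> no flip
Dir N: opp run (2,0), next='.' -> no flip
Dir NE: first cell '.' (not opp) -> no flip
Dir W: edge -> no flip
Dir E: opp run (3,1) capped by B -> flip
Dir SW: edge -> no flip
Dir S: first cell '.' (not opp) -> no flip
Dir SE: first cell '.' (not opp) -> no flip

Answer: (3,1)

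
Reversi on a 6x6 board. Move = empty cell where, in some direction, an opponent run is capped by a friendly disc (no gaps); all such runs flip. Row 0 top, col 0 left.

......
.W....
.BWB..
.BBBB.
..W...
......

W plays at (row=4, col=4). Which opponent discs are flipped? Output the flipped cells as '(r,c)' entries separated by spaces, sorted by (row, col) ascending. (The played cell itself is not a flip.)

Dir NW: opp run (3,3) capped by W -> flip
Dir N: opp run (3,4), next='.' -> no flip
Dir NE: first cell '.' (not opp) -> no flip
Dir W: first cell '.' (not opp) -> no flip
Dir E: first cell '.' (not opp) -> no flip
Dir SW: first cell '.' (not opp) -> no flip
Dir S: first cell '.' (not opp) -> no flip
Dir SE: first cell '.' (not opp) -> no flip

Answer: (3,3)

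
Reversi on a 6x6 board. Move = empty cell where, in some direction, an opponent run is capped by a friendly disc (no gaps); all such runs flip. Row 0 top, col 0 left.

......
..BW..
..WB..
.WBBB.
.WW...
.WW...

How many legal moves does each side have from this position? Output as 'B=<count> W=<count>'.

Answer: B=6 W=7

Derivation:
-- B to move --
(0,2): no bracket -> illegal
(0,3): flips 1 -> legal
(0,4): no bracket -> illegal
(1,1): flips 1 -> legal
(1,4): flips 1 -> legal
(2,0): no bracket -> illegal
(2,1): flips 1 -> legal
(2,4): no bracket -> illegal
(3,0): flips 1 -> legal
(4,0): no bracket -> illegal
(4,3): no bracket -> illegal
(5,0): flips 1 -> legal
(5,3): no bracket -> illegal
B mobility = 6
-- W to move --
(0,1): no bracket -> illegal
(0,2): flips 1 -> legal
(0,3): no bracket -> illegal
(1,1): flips 1 -> legal
(1,4): flips 2 -> legal
(2,1): no bracket -> illegal
(2,4): flips 2 -> legal
(2,5): no bracket -> illegal
(3,5): flips 3 -> legal
(4,3): flips 2 -> legal
(4,4): flips 1 -> legal
(4,5): no bracket -> illegal
W mobility = 7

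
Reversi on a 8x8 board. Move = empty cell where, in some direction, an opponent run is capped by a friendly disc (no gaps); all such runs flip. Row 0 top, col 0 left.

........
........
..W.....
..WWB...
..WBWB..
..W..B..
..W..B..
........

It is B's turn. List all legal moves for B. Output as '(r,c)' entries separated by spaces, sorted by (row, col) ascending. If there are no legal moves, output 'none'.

(1,1): flips 3 -> legal
(1,2): no bracket -> illegal
(1,3): no bracket -> illegal
(2,1): flips 1 -> legal
(2,3): flips 1 -> legal
(2,4): no bracket -> illegal
(3,1): flips 2 -> legal
(3,5): no bracket -> illegal
(4,1): flips 1 -> legal
(5,1): no bracket -> illegal
(5,3): no bracket -> illegal
(5,4): flips 1 -> legal
(6,1): flips 1 -> legal
(6,3): no bracket -> illegal
(7,1): no bracket -> illegal
(7,2): no bracket -> illegal
(7,3): no bracket -> illegal

Answer: (1,1) (2,1) (2,3) (3,1) (4,1) (5,4) (6,1)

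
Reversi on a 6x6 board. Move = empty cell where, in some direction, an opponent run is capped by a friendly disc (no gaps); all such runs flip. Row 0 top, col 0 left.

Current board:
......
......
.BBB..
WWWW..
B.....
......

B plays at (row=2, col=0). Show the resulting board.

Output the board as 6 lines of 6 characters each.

Place B at (2,0); scan 8 dirs for brackets.
Dir NW: edge -> no flip
Dir N: first cell '.' (not opp) -> no flip
Dir NE: first cell '.' (not opp) -> no flip
Dir W: edge -> no flip
Dir E: first cell 'B' (not opp) -> no flip
Dir SW: edge -> no flip
Dir S: opp run (3,0) capped by B -> flip
Dir SE: opp run (3,1), next='.' -> no flip
All flips: (3,0)

Answer: ......
......
BBBB..
BWWW..
B.....
......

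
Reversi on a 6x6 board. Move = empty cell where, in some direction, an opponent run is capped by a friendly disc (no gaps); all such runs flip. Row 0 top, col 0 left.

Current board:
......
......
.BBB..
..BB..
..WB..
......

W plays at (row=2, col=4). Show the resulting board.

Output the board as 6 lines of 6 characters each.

Place W at (2,4); scan 8 dirs for brackets.
Dir NW: first cell '.' (not opp) -> no flip
Dir N: first cell '.' (not opp) -> no flip
Dir NE: first cell '.' (not opp) -> no flip
Dir W: opp run (2,3) (2,2) (2,1), next='.' -> no flip
Dir E: first cell '.' (not opp) -> no flip
Dir SW: opp run (3,3) capped by W -> flip
Dir S: first cell '.' (not opp) -> no flip
Dir SE: first cell '.' (not opp) -> no flip
All flips: (3,3)

Answer: ......
......
.BBBW.
..BW..
..WB..
......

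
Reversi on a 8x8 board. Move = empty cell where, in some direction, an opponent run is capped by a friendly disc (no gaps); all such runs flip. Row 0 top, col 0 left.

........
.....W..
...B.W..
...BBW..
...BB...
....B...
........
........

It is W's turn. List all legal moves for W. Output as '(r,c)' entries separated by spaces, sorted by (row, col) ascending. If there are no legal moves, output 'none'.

(1,2): no bracket -> illegal
(1,3): no bracket -> illegal
(1,4): no bracket -> illegal
(2,2): no bracket -> illegal
(2,4): no bracket -> illegal
(3,2): flips 2 -> legal
(4,2): no bracket -> illegal
(4,5): no bracket -> illegal
(5,2): flips 2 -> legal
(5,3): flips 1 -> legal
(5,5): no bracket -> illegal
(6,3): no bracket -> illegal
(6,4): no bracket -> illegal
(6,5): no bracket -> illegal

Answer: (3,2) (5,2) (5,3)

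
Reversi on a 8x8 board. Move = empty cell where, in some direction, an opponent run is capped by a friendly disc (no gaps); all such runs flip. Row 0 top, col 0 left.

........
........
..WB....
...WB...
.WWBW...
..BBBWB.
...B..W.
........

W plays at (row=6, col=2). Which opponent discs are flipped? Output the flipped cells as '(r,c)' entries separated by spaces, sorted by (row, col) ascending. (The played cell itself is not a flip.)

Answer: (5,2) (5,3)

Derivation:
Dir NW: first cell '.' (not opp) -> no flip
Dir N: opp run (5,2) capped by W -> flip
Dir NE: opp run (5,3) capped by W -> flip
Dir W: first cell '.' (not opp) -> no flip
Dir E: opp run (6,3), next='.' -> no flip
Dir SW: first cell '.' (not opp) -> no flip
Dir S: first cell '.' (not opp) -> no flip
Dir SE: first cell '.' (not opp) -> no flip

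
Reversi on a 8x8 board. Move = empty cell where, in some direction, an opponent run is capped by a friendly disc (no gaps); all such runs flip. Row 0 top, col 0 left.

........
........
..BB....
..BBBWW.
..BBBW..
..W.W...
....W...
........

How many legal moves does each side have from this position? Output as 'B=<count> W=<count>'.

-- B to move --
(2,4): no bracket -> illegal
(2,5): no bracket -> illegal
(2,6): flips 1 -> legal
(2,7): no bracket -> illegal
(3,7): flips 2 -> legal
(4,1): no bracket -> illegal
(4,6): flips 1 -> legal
(4,7): no bracket -> illegal
(5,1): no bracket -> illegal
(5,3): no bracket -> illegal
(5,5): no bracket -> illegal
(5,6): flips 1 -> legal
(6,1): flips 1 -> legal
(6,2): flips 1 -> legal
(6,3): no bracket -> illegal
(6,5): flips 1 -> legal
(7,3): no bracket -> illegal
(7,4): flips 2 -> legal
(7,5): no bracket -> illegal
B mobility = 8
-- W to move --
(1,1): no bracket -> illegal
(1,2): flips 5 -> legal
(1,3): no bracket -> illegal
(1,4): no bracket -> illegal
(2,1): flips 2 -> legal
(2,4): flips 2 -> legal
(2,5): flips 2 -> legal
(3,1): flips 3 -> legal
(4,1): flips 3 -> legal
(5,1): no bracket -> illegal
(5,3): flips 1 -> legal
(5,5): no bracket -> illegal
W mobility = 7

Answer: B=8 W=7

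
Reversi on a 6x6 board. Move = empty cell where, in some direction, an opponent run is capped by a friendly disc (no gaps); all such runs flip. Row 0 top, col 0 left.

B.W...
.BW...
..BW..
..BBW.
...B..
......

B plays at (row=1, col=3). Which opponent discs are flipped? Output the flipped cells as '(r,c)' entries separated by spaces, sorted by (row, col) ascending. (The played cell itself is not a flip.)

Answer: (1,2) (2,3)

Derivation:
Dir NW: opp run (0,2), next=edge -> no flip
Dir N: first cell '.' (not opp) -> no flip
Dir NE: first cell '.' (not opp) -> no flip
Dir W: opp run (1,2) capped by B -> flip
Dir E: first cell '.' (not opp) -> no flip
Dir SW: first cell 'B' (not opp) -> no flip
Dir S: opp run (2,3) capped by B -> flip
Dir SE: first cell '.' (not opp) -> no flip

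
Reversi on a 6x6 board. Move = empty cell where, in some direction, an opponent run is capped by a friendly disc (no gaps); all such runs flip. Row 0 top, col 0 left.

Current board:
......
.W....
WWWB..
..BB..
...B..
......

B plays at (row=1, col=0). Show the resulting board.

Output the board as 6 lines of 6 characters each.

Answer: ......
BW....
WBWB..
..BB..
...B..
......

Derivation:
Place B at (1,0); scan 8 dirs for brackets.
Dir NW: edge -> no flip
Dir N: first cell '.' (not opp) -> no flip
Dir NE: first cell '.' (not opp) -> no flip
Dir W: edge -> no flip
Dir E: opp run (1,1), next='.' -> no flip
Dir SW: edge -> no flip
Dir S: opp run (2,0), next='.' -> no flip
Dir SE: opp run (2,1) capped by B -> flip
All flips: (2,1)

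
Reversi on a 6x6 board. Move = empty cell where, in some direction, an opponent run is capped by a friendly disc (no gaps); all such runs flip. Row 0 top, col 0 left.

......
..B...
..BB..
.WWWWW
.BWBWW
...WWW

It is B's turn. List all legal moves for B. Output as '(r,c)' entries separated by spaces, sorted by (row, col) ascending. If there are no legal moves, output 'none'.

(2,0): no bracket -> illegal
(2,1): flips 2 -> legal
(2,4): no bracket -> illegal
(2,5): flips 1 -> legal
(3,0): no bracket -> illegal
(4,0): flips 1 -> legal
(5,1): no bracket -> illegal
(5,2): flips 2 -> legal

Answer: (2,1) (2,5) (4,0) (5,2)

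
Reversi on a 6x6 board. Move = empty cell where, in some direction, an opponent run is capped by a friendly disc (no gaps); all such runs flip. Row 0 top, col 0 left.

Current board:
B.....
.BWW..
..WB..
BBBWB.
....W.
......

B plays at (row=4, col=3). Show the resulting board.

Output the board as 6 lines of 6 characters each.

Place B at (4,3); scan 8 dirs for brackets.
Dir NW: first cell 'B' (not opp) -> no flip
Dir N: opp run (3,3) capped by B -> flip
Dir NE: first cell 'B' (not opp) -> no flip
Dir W: first cell '.' (not opp) -> no flip
Dir E: opp run (4,4), next='.' -> no flip
Dir SW: first cell '.' (not opp) -> no flip
Dir S: first cell '.' (not opp) -> no flip
Dir SE: first cell '.' (not opp) -> no flip
All flips: (3,3)

Answer: B.....
.BWW..
..WB..
BBBBB.
...BW.
......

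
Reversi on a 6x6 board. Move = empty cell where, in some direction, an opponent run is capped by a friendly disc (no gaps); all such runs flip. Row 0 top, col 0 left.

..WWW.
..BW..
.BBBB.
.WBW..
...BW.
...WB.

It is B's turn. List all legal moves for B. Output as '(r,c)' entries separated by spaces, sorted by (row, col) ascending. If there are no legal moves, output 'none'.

(0,1): no bracket -> illegal
(0,5): no bracket -> illegal
(1,1): no bracket -> illegal
(1,4): flips 1 -> legal
(1,5): no bracket -> illegal
(2,0): no bracket -> illegal
(3,0): flips 1 -> legal
(3,4): flips 2 -> legal
(3,5): no bracket -> illegal
(4,0): flips 1 -> legal
(4,1): flips 1 -> legal
(4,2): flips 1 -> legal
(4,5): flips 1 -> legal
(5,2): flips 1 -> legal
(5,5): flips 2 -> legal

Answer: (1,4) (3,0) (3,4) (4,0) (4,1) (4,2) (4,5) (5,2) (5,5)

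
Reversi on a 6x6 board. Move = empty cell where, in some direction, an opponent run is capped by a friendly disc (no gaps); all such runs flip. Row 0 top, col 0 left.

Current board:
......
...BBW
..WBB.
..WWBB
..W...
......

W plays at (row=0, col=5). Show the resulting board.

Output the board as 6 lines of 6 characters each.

Answer: .....W
...BWW
..WWB.
..WWBB
..W...
......

Derivation:
Place W at (0,5); scan 8 dirs for brackets.
Dir NW: edge -> no flip
Dir N: edge -> no flip
Dir NE: edge -> no flip
Dir W: first cell '.' (not opp) -> no flip
Dir E: edge -> no flip
Dir SW: opp run (1,4) (2,3) capped by W -> flip
Dir S: first cell 'W' (not opp) -> no flip
Dir SE: edge -> no flip
All flips: (1,4) (2,3)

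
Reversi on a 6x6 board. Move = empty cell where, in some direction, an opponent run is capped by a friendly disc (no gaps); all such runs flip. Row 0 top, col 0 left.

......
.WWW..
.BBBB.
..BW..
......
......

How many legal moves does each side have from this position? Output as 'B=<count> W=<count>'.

-- B to move --
(0,0): flips 1 -> legal
(0,1): flips 2 -> legal
(0,2): flips 2 -> legal
(0,3): flips 2 -> legal
(0,4): flips 1 -> legal
(1,0): no bracket -> illegal
(1,4): no bracket -> illegal
(2,0): no bracket -> illegal
(3,4): flips 1 -> legal
(4,2): flips 1 -> legal
(4,3): flips 1 -> legal
(4,4): flips 1 -> legal
B mobility = 9
-- W to move --
(1,0): no bracket -> illegal
(1,4): no bracket -> illegal
(1,5): flips 1 -> legal
(2,0): no bracket -> illegal
(2,5): no bracket -> illegal
(3,0): flips 1 -> legal
(3,1): flips 3 -> legal
(3,4): flips 1 -> legal
(3,5): flips 1 -> legal
(4,1): no bracket -> illegal
(4,2): flips 2 -> legal
(4,3): no bracket -> illegal
W mobility = 6

Answer: B=9 W=6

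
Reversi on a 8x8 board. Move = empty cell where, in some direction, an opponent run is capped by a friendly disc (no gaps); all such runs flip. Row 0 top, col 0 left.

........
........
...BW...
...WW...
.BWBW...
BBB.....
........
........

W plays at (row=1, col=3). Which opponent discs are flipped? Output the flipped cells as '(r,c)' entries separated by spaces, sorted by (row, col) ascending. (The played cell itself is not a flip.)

Dir NW: first cell '.' (not opp) -> no flip
Dir N: first cell '.' (not opp) -> no flip
Dir NE: first cell '.' (not opp) -> no flip
Dir W: first cell '.' (not opp) -> no flip
Dir E: first cell '.' (not opp) -> no flip
Dir SW: first cell '.' (not opp) -> no flip
Dir S: opp run (2,3) capped by W -> flip
Dir SE: first cell 'W' (not opp) -> no flip

Answer: (2,3)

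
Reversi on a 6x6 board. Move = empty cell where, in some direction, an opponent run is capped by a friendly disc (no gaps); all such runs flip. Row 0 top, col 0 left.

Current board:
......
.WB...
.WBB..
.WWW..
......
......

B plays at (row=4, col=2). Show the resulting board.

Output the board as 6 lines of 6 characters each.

Place B at (4,2); scan 8 dirs for brackets.
Dir NW: opp run (3,1), next='.' -> no flip
Dir N: opp run (3,2) capped by B -> flip
Dir NE: opp run (3,3), next='.' -> no flip
Dir W: first cell '.' (not opp) -> no flip
Dir E: first cell '.' (not opp) -> no flip
Dir SW: first cell '.' (not opp) -> no flip
Dir S: first cell '.' (not opp) -> no flip
Dir SE: first cell '.' (not opp) -> no flip
All flips: (3,2)

Answer: ......
.WB...
.WBB..
.WBW..
..B...
......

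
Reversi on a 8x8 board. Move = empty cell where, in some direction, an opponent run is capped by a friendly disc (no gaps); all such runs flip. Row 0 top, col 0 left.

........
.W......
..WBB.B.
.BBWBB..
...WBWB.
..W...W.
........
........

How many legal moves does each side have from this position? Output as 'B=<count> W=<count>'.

Answer: B=11 W=11

Derivation:
-- B to move --
(0,0): flips 3 -> legal
(0,1): no bracket -> illegal
(0,2): no bracket -> illegal
(1,0): no bracket -> illegal
(1,2): flips 1 -> legal
(1,3): flips 1 -> legal
(2,0): no bracket -> illegal
(2,1): flips 1 -> legal
(3,6): no bracket -> illegal
(4,1): no bracket -> illegal
(4,2): flips 2 -> legal
(4,7): no bracket -> illegal
(5,1): no bracket -> illegal
(5,3): flips 2 -> legal
(5,4): flips 1 -> legal
(5,5): flips 1 -> legal
(5,7): no bracket -> illegal
(6,1): flips 2 -> legal
(6,2): no bracket -> illegal
(6,3): no bracket -> illegal
(6,5): no bracket -> illegal
(6,6): flips 1 -> legal
(6,7): flips 2 -> legal
B mobility = 11
-- W to move --
(1,2): flips 2 -> legal
(1,3): flips 1 -> legal
(1,4): no bracket -> illegal
(1,5): flips 1 -> legal
(1,6): no bracket -> illegal
(1,7): no bracket -> illegal
(2,0): no bracket -> illegal
(2,1): flips 1 -> legal
(2,5): flips 4 -> legal
(2,7): no bracket -> illegal
(3,0): flips 2 -> legal
(3,6): flips 3 -> legal
(3,7): no bracket -> illegal
(4,0): flips 1 -> legal
(4,1): no bracket -> illegal
(4,2): flips 1 -> legal
(4,7): flips 1 -> legal
(5,3): no bracket -> illegal
(5,4): no bracket -> illegal
(5,5): flips 1 -> legal
(5,7): no bracket -> illegal
W mobility = 11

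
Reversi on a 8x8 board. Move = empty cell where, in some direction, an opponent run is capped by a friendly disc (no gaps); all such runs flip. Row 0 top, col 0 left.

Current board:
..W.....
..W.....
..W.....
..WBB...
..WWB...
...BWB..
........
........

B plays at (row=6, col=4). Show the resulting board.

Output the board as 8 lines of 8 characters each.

Answer: ..W.....
..W.....
..W.....
..WBB...
..WWB...
...BBB..
....B...
........

Derivation:
Place B at (6,4); scan 8 dirs for brackets.
Dir NW: first cell 'B' (not opp) -> no flip
Dir N: opp run (5,4) capped by B -> flip
Dir NE: first cell 'B' (not opp) -> no flip
Dir W: first cell '.' (not opp) -> no flip
Dir E: first cell '.' (not opp) -> no flip
Dir SW: first cell '.' (not opp) -> no flip
Dir S: first cell '.' (not opp) -> no flip
Dir SE: first cell '.' (not opp) -> no flip
All flips: (5,4)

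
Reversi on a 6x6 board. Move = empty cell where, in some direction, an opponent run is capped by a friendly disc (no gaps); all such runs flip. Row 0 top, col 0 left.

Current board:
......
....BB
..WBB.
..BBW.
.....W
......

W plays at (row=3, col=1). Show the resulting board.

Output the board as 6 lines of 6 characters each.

Answer: ......
....BB
..WBB.
.WWWW.
.....W
......

Derivation:
Place W at (3,1); scan 8 dirs for brackets.
Dir NW: first cell '.' (not opp) -> no flip
Dir N: first cell '.' (not opp) -> no flip
Dir NE: first cell 'W' (not opp) -> no flip
Dir W: first cell '.' (not opp) -> no flip
Dir E: opp run (3,2) (3,3) capped by W -> flip
Dir SW: first cell '.' (not opp) -> no flip
Dir S: first cell '.' (not opp) -> no flip
Dir SE: first cell '.' (not opp) -> no flip
All flips: (3,2) (3,3)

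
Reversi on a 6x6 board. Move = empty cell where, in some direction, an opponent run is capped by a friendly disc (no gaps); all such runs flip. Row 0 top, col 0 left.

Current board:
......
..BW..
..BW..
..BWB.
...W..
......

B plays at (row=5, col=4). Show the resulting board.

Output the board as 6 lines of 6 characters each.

Answer: ......
..BW..
..BW..
..BWB.
...B..
....B.

Derivation:
Place B at (5,4); scan 8 dirs for brackets.
Dir NW: opp run (4,3) capped by B -> flip
Dir N: first cell '.' (not opp) -> no flip
Dir NE: first cell '.' (not opp) -> no flip
Dir W: first cell '.' (not opp) -> no flip
Dir E: first cell '.' (not opp) -> no flip
Dir SW: edge -> no flip
Dir S: edge -> no flip
Dir SE: edge -> no flip
All flips: (4,3)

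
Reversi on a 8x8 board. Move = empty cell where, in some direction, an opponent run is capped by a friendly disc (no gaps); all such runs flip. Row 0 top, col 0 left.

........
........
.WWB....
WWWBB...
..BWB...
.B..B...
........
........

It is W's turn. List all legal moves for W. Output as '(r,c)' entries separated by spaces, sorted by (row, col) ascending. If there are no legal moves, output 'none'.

(1,2): no bracket -> illegal
(1,3): flips 2 -> legal
(1,4): flips 1 -> legal
(2,4): flips 1 -> legal
(2,5): flips 1 -> legal
(3,5): flips 2 -> legal
(4,0): no bracket -> illegal
(4,1): flips 1 -> legal
(4,5): flips 1 -> legal
(5,0): no bracket -> illegal
(5,2): flips 1 -> legal
(5,3): flips 1 -> legal
(5,5): flips 2 -> legal
(6,0): no bracket -> illegal
(6,1): no bracket -> illegal
(6,2): no bracket -> illegal
(6,3): no bracket -> illegal
(6,4): no bracket -> illegal
(6,5): flips 1 -> legal

Answer: (1,3) (1,4) (2,4) (2,5) (3,5) (4,1) (4,5) (5,2) (5,3) (5,5) (6,5)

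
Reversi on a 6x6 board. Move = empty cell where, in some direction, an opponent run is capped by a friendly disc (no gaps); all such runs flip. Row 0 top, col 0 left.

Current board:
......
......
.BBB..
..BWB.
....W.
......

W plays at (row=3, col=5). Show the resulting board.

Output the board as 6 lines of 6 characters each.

Answer: ......
......
.BBB..
..BWWW
....W.
......

Derivation:
Place W at (3,5); scan 8 dirs for brackets.
Dir NW: first cell '.' (not opp) -> no flip
Dir N: first cell '.' (not opp) -> no flip
Dir NE: edge -> no flip
Dir W: opp run (3,4) capped by W -> flip
Dir E: edge -> no flip
Dir SW: first cell 'W' (not opp) -> no flip
Dir S: first cell '.' (not opp) -> no flip
Dir SE: edge -> no flip
All flips: (3,4)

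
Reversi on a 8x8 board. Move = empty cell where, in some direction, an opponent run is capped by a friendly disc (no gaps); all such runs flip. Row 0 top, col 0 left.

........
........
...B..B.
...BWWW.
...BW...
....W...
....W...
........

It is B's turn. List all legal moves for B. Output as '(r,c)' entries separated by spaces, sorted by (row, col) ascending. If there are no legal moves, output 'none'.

Answer: (2,5) (3,7) (4,5) (4,6) (5,3) (5,5) (6,5)

Derivation:
(2,4): no bracket -> illegal
(2,5): flips 1 -> legal
(2,7): no bracket -> illegal
(3,7): flips 3 -> legal
(4,5): flips 2 -> legal
(4,6): flips 1 -> legal
(4,7): no bracket -> illegal
(5,3): flips 2 -> legal
(5,5): flips 1 -> legal
(6,3): no bracket -> illegal
(6,5): flips 1 -> legal
(7,3): no bracket -> illegal
(7,4): no bracket -> illegal
(7,5): no bracket -> illegal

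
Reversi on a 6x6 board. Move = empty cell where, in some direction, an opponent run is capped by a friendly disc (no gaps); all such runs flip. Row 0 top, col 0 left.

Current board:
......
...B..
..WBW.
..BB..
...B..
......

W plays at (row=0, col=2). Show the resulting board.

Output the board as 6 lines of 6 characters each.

Answer: ..W...
...W..
..WBW.
..BB..
...B..
......

Derivation:
Place W at (0,2); scan 8 dirs for brackets.
Dir NW: edge -> no flip
Dir N: edge -> no flip
Dir NE: edge -> no flip
Dir W: first cell '.' (not opp) -> no flip
Dir E: first cell '.' (not opp) -> no flip
Dir SW: first cell '.' (not opp) -> no flip
Dir S: first cell '.' (not opp) -> no flip
Dir SE: opp run (1,3) capped by W -> flip
All flips: (1,3)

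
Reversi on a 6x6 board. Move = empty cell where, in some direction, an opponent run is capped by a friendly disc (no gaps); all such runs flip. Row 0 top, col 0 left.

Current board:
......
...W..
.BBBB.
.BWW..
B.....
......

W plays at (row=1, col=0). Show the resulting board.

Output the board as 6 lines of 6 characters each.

Place W at (1,0); scan 8 dirs for brackets.
Dir NW: edge -> no flip
Dir N: first cell '.' (not opp) -> no flip
Dir NE: first cell '.' (not opp) -> no flip
Dir W: edge -> no flip
Dir E: first cell '.' (not opp) -> no flip
Dir SW: edge -> no flip
Dir S: first cell '.' (not opp) -> no flip
Dir SE: opp run (2,1) capped by W -> flip
All flips: (2,1)

Answer: ......
W..W..
.WBBB.
.BWW..
B.....
......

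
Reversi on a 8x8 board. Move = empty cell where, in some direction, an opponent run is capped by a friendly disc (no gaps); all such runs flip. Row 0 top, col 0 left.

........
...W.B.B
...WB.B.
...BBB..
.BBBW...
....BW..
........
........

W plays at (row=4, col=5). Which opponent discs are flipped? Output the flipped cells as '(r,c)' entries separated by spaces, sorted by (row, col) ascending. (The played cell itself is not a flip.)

Dir NW: opp run (3,4) capped by W -> flip
Dir N: opp run (3,5), next='.' -> no flip
Dir NE: first cell '.' (not opp) -> no flip
Dir W: first cell 'W' (not opp) -> no flip
Dir E: first cell '.' (not opp) -> no flip
Dir SW: opp run (5,4), next='.' -> no flip
Dir S: first cell 'W' (not opp) -> no flip
Dir SE: first cell '.' (not opp) -> no flip

Answer: (3,4)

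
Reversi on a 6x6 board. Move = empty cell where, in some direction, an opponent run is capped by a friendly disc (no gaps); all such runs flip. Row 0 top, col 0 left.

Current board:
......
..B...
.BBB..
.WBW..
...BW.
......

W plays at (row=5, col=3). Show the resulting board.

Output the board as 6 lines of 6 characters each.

Answer: ......
..B...
.BBB..
.WBW..
...WW.
...W..

Derivation:
Place W at (5,3); scan 8 dirs for brackets.
Dir NW: first cell '.' (not opp) -> no flip
Dir N: opp run (4,3) capped by W -> flip
Dir NE: first cell 'W' (not opp) -> no flip
Dir W: first cell '.' (not opp) -> no flip
Dir E: first cell '.' (not opp) -> no flip
Dir SW: edge -> no flip
Dir S: edge -> no flip
Dir SE: edge -> no flip
All flips: (4,3)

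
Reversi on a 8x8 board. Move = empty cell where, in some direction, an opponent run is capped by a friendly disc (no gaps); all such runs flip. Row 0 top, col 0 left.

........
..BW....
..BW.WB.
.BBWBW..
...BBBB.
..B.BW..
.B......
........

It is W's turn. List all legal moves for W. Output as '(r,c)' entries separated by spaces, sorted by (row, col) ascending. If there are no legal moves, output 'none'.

Answer: (0,1) (1,1) (1,7) (2,1) (2,7) (3,0) (3,7) (4,0) (4,1) (5,3) (5,6) (5,7) (7,0)

Derivation:
(0,1): flips 1 -> legal
(0,2): no bracket -> illegal
(0,3): no bracket -> illegal
(1,1): flips 2 -> legal
(1,5): no bracket -> illegal
(1,6): no bracket -> illegal
(1,7): flips 1 -> legal
(2,0): no bracket -> illegal
(2,1): flips 1 -> legal
(2,4): no bracket -> illegal
(2,7): flips 1 -> legal
(3,0): flips 2 -> legal
(3,6): no bracket -> illegal
(3,7): flips 1 -> legal
(4,0): flips 2 -> legal
(4,1): flips 1 -> legal
(4,2): no bracket -> illegal
(4,7): no bracket -> illegal
(5,0): no bracket -> illegal
(5,1): no bracket -> illegal
(5,3): flips 3 -> legal
(5,6): flips 2 -> legal
(5,7): flips 1 -> legal
(6,0): no bracket -> illegal
(6,2): no bracket -> illegal
(6,3): no bracket -> illegal
(6,4): no bracket -> illegal
(6,5): no bracket -> illegal
(7,0): flips 4 -> legal
(7,1): no bracket -> illegal
(7,2): no bracket -> illegal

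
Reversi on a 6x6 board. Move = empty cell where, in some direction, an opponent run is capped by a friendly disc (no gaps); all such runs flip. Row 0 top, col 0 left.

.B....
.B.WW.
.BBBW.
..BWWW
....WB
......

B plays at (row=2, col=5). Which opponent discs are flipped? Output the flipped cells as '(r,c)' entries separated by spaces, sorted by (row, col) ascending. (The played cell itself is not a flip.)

Answer: (2,4) (3,5)

Derivation:
Dir NW: opp run (1,4), next='.' -> no flip
Dir N: first cell '.' (not opp) -> no flip
Dir NE: edge -> no flip
Dir W: opp run (2,4) capped by B -> flip
Dir E: edge -> no flip
Dir SW: opp run (3,4), next='.' -> no flip
Dir S: opp run (3,5) capped by B -> flip
Dir SE: edge -> no flip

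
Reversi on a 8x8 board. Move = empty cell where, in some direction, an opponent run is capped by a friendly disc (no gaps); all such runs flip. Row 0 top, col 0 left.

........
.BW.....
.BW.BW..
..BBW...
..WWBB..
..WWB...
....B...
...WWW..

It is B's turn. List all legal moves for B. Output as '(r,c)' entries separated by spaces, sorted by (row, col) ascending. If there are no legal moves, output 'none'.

Answer: (0,2) (0,3) (1,3) (2,3) (2,6) (3,1) (3,5) (4,1) (5,1) (6,2) (6,3)

Derivation:
(0,1): no bracket -> illegal
(0,2): flips 2 -> legal
(0,3): flips 1 -> legal
(1,3): flips 1 -> legal
(1,4): no bracket -> illegal
(1,5): no bracket -> illegal
(1,6): no bracket -> illegal
(2,3): flips 2 -> legal
(2,6): flips 1 -> legal
(3,1): flips 2 -> legal
(3,5): flips 1 -> legal
(3,6): no bracket -> illegal
(4,1): flips 2 -> legal
(5,1): flips 3 -> legal
(6,1): no bracket -> illegal
(6,2): flips 3 -> legal
(6,3): flips 2 -> legal
(6,5): no bracket -> illegal
(6,6): no bracket -> illegal
(7,2): no bracket -> illegal
(7,6): no bracket -> illegal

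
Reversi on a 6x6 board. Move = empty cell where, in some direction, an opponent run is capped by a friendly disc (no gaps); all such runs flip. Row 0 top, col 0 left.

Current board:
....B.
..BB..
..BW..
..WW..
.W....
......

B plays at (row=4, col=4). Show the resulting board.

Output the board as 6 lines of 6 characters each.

Answer: ....B.
..BB..
..BW..
..WB..
.W..B.
......

Derivation:
Place B at (4,4); scan 8 dirs for brackets.
Dir NW: opp run (3,3) capped by B -> flip
Dir N: first cell '.' (not opp) -> no flip
Dir NE: first cell '.' (not opp) -> no flip
Dir W: first cell '.' (not opp) -> no flip
Dir E: first cell '.' (not opp) -> no flip
Dir SW: first cell '.' (not opp) -> no flip
Dir S: first cell '.' (not opp) -> no flip
Dir SE: first cell '.' (not opp) -> no flip
All flips: (3,3)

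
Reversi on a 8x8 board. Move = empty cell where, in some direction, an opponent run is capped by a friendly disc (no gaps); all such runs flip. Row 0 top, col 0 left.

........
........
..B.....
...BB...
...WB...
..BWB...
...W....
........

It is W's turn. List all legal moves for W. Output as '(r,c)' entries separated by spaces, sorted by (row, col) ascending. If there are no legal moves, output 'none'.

(1,1): no bracket -> illegal
(1,2): no bracket -> illegal
(1,3): no bracket -> illegal
(2,1): no bracket -> illegal
(2,3): flips 1 -> legal
(2,4): no bracket -> illegal
(2,5): flips 1 -> legal
(3,1): no bracket -> illegal
(3,2): no bracket -> illegal
(3,5): flips 1 -> legal
(4,1): flips 1 -> legal
(4,2): no bracket -> illegal
(4,5): flips 2 -> legal
(5,1): flips 1 -> legal
(5,5): flips 1 -> legal
(6,1): flips 1 -> legal
(6,2): no bracket -> illegal
(6,4): no bracket -> illegal
(6,5): flips 1 -> legal

Answer: (2,3) (2,5) (3,5) (4,1) (4,5) (5,1) (5,5) (6,1) (6,5)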